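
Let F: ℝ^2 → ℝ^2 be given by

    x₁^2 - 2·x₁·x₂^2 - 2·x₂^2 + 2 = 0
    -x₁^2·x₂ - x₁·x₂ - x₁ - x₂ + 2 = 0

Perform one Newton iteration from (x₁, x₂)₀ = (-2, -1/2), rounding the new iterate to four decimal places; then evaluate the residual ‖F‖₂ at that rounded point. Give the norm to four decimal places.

At (-2, -1/2): F = (6.5000, 5.5000).
Jacobian J = [[2·x₁ - 2·x₂^2, -4·x₁·x₂ - 4·x₂], [-2·x₁·x₂ - x₂ - 1, -x₁^2 - x₁ - 1]].
At the point, J = [[-4.5000, -2.0000], [-2.5000, -3.0000]] (det J = 8.5000).
Solving J·Δ = −F gives Δ = (1.0000, 1.0000).
Then the next iterate is (x₁, x₂)₁ = (-1.0000, 0.5000).
Re-evaluating at (-1.0000, 0.5000): F = (3.0000, 2.5000), so ‖F‖₂ = 3.9051.

3.9051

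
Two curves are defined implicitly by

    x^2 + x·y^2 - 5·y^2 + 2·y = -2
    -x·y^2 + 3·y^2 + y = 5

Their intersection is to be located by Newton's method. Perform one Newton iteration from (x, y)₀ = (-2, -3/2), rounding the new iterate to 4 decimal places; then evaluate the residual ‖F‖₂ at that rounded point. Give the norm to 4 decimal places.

At (-2, -3/2): F = (-12.7500, 4.7500).
Jacobian J = [[2·x + y^2, 2·x·y - 10·y + 2], [-y^2, -2·x·y + 6·y + 1]].
At the point, J = [[-1.7500, 23.0000], [-2.2500, -14.0000]] (det J = 76.2500).
Solving J·Δ = −F gives Δ = (-0.9082, 0.4852).
Then the next iterate is (x, y)₁ = (-2.9082, -1.0148).
Re-evaluating at (-2.9082, -1.0148): F = (0.284012, 0.069577), so ‖F‖₂ = 0.2924.

0.2924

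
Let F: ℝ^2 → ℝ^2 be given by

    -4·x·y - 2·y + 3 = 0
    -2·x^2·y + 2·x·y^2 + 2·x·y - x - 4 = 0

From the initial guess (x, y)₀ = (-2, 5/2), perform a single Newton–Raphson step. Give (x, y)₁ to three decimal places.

At (-2, 5/2): F = (18.000, -57.000).
Jacobian J = [[-4·y, -4·x - 2], [-4·x·y + 2·y^2 + 2·y - 1, -2·x^2 + 4·x·y + 2·x]].
At the point, J = [[-10.000, 6.000], [36.500, -32.000]] (det J = 101.000).
Solving J·Δ = −F gives Δ = (2.317, 0.861).
Then the next iterate is (x, y)₁ = (0.317, 3.361).

(0.317, 3.361)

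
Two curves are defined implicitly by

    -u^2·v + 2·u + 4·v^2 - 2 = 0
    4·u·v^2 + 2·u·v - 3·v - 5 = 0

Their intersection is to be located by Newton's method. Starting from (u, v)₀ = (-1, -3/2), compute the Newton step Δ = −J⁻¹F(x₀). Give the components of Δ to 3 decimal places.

At (-1, -3/2): F = (6.500, -6.500).
Jacobian J = [[-2·u·v + 2, -u^2 + 8·v], [4·v^2 + 2·v, 8·u·v + 2·u - 3]].
At the point, J = [[-1.000, -13.000], [6.000, 7.000]] (det J = 71.000).
Solving J·Δ = −F gives Δ = (0.549, 0.458).

(0.549, 0.458)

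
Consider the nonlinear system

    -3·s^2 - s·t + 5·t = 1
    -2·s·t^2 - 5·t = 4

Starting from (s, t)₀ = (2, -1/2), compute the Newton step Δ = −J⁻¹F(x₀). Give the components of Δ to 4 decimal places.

At (2, -1/2): F = (-14.5000, -2.5000).
Jacobian J = [[-6·s - t, -s + 5], [-2·t^2, -4·s·t - 5]].
At the point, J = [[-11.5000, 3.0000], [-0.5000, -1.0000]] (det J = 13.0000).
Solving J·Δ = −F gives Δ = (-1.6923, -1.6538).

(-1.6923, -1.6538)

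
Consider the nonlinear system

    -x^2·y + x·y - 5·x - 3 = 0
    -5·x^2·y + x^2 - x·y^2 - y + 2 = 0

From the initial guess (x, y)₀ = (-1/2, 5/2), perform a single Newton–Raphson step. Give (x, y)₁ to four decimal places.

At (-1/2, 5/2): F = (-2.3750, -0.2500).
Jacobian J = [[-2·x·y + y - 5, -x^2 + x], [-10·x·y + 2·x - y^2, -5·x^2 - 2·x·y - 1]].
At the point, J = [[0.0000, -0.7500], [5.2500, 0.2500]] (det J = 3.9375).
Solving J·Δ = −F gives Δ = (0.1984, -3.1667).
Then the next iterate is (x, y)₁ = (-0.3016, -0.6667).

(-0.3016, -0.6667)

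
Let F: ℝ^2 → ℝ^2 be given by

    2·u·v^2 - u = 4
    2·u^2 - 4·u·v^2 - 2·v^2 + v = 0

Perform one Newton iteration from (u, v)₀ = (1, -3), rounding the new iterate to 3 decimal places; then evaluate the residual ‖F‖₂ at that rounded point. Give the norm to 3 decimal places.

3.547

At (1, -3): F = (13.000, -55.000).
Jacobian J = [[2·v^2 - 1, 4·u·v], [4·u - 4·v^2, -8·u·v - 4·v + 1]].
At the point, J = [[17.000, -12.000], [-32.000, 37.000]] (det J = 245.000).
Solving J·Δ = −F gives Δ = (0.731, 2.118).
Then the next iterate is (u, v)₁ = (1.731, -0.882).
Re-evaluating at (1.731, -0.882): F = (-3.03783, -1.83147), so ‖F‖₂ = 3.547.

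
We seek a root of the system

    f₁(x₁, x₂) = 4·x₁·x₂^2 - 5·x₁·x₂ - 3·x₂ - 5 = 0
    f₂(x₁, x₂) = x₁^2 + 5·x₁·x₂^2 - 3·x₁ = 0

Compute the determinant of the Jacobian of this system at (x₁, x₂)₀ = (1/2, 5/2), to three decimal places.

24.625

J = [[4·x₂^2 - 5·x₂, 8·x₁·x₂ - 5·x₁ - 3], [2·x₁ + 5·x₂^2 - 3, 10·x₁·x₂]].
At the point, J = [[12.500, 4.500], [29.250, 12.500]].
det J = 24.625.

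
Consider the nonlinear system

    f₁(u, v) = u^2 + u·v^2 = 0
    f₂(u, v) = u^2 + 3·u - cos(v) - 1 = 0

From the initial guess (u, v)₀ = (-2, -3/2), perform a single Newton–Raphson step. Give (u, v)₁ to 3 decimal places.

(-4.443, -2.129)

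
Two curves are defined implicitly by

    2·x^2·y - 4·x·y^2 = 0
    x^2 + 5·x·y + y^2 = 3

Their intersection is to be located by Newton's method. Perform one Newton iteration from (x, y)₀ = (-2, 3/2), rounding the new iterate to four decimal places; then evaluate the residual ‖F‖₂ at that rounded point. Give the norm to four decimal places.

146.2910

At (-2, 3/2): F = (30.0000, -11.7500).
Jacobian J = [[4·x·y - 4·y^2, 2·x^2 - 8·x·y], [2·x + 5·y, 5·x + 2·y]].
At the point, J = [[-21.0000, 32.0000], [3.5000, -7.0000]] (det J = 35.0000).
Solving J·Δ = −F gives Δ = (-4.7429, -4.0500).
Then the next iterate is (x, y)₁ = (-6.7429, -2.5500).
Re-evaluating at (-6.7429, -2.5500): F = (-56.497343, 134.941175), so ‖F‖₂ = 146.2910.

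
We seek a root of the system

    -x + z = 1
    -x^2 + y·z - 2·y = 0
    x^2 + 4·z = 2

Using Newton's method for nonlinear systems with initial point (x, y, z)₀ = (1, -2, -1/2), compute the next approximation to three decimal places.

(-0.167, -0.533, 0.833)

At (1, -2, -1/2): F = (-2.500, 4.000, -3.000).
Jacobian J = [[-1, 0, 1], [-2·x, z - 2, y], [2·x, 0, 4]].
At the point, J = [[-1.000, 0.000, 1.000], [-2.000, -2.500, -2.000], [2.000, 0.000, 4.000]] (det J = 15.000).
Solving J·Δ = −F gives Δ = (-1.167, 1.467, 1.333).
Then the next iterate is (x, y, z)₁ = (-0.167, -0.533, 0.833).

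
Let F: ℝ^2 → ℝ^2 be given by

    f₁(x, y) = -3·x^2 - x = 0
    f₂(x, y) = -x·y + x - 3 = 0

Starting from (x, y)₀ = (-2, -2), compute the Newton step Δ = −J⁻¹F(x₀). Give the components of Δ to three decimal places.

At (-2, -2): F = (-10.000, -9.000).
Jacobian J = [[-6·x - 1, 0], [-y + 1, -x]].
At the point, J = [[11.000, 0.000], [3.000, 2.000]] (det J = 22.000).
Solving J·Δ = −F gives Δ = (0.909, 3.136).

(0.909, 3.136)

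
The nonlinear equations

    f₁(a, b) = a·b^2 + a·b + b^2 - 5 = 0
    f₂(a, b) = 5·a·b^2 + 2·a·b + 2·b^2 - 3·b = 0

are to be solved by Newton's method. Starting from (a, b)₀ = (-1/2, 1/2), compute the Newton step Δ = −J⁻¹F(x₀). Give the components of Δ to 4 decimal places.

(6.8333, 2.9444)

At (-1/2, 1/2): F = (-5.1250, -2.1250).
Jacobian J = [[b^2 + b, 2·a·b + a + 2·b], [5·b^2 + 2·b, 10·a·b + 2·a + 4·b - 3]].
At the point, J = [[0.7500, 0.0000], [2.2500, -4.5000]] (det J = -3.3750).
Solving J·Δ = −F gives Δ = (6.8333, 2.9444).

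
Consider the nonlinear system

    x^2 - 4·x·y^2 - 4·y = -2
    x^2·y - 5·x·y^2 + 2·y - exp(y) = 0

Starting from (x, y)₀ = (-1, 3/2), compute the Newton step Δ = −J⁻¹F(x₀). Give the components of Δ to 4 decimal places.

At (-1, 3/2): F = (6.0000, 11.268311).
Jacobian J = [[2·x - 4·y^2, -8·x·y - 4], [2·x·y - 5·y^2, x^2 - 10·x·y - exp(y) + 2]].
At the point, J = [[-11.0000, 8.0000], [-14.2500, 13.518311]] (det J = -34.701420).
Solving J·Δ = −F gives Δ = (-0.2604, -1.1081).

(-0.2604, -1.1081)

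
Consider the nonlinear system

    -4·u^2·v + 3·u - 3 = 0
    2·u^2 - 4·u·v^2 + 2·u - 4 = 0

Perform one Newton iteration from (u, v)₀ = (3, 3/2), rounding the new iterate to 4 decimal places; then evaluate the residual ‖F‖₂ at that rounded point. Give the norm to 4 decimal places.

14.6174

At (3, 3/2): F = (-48.0000, -7.0000).
Jacobian J = [[-8·u·v + 3, -4·u^2], [4·u - 4·v^2 + 2, -8·u·v]].
At the point, J = [[-33.0000, -36.0000], [5.0000, -36.0000]] (det J = 1368.0000).
Solving J·Δ = −F gives Δ = (-1.0789, -0.3443).
Then the next iterate is (u, v)₁ = (1.9211, 1.1557).
Re-evaluating at (1.9211, 1.1557): F = (-14.297722, -3.040161), so ‖F‖₂ = 14.6174.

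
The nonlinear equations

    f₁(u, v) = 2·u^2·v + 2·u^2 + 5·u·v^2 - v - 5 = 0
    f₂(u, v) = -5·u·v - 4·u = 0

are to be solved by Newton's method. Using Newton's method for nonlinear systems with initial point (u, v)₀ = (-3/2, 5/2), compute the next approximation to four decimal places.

At (-3/2, 5/2): F = (-38.6250, 24.7500).
Jacobian J = [[4·u·v + 4·u + 5·v^2, 2·u^2 + 10·u·v - 1], [-5·v - 4, -5·u]].
At the point, J = [[10.2500, -34.0000], [-16.5000, 7.5000]] (det J = -484.1250).
Solving J·Δ = −F gives Δ = (1.1398, -0.7924).
Then the next iterate is (u, v)₁ = (-0.3602, 1.7076).

(-0.3602, 1.7076)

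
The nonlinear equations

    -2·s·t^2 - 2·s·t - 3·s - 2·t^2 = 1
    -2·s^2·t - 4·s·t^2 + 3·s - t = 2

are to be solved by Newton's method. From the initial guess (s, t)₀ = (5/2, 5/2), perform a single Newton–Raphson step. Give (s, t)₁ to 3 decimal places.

(3.333, 0.454)

At (5/2, 5/2): F = (-64.750, -90.750).
Jacobian J = [[-2·t^2 - 2·t - 3, -4·s·t - 2·s - 4·t], [-4·s·t - 4·t^2 + 3, -2·s^2 - 8·s·t - 1]].
At the point, J = [[-20.500, -40.000], [-47.000, -63.500]] (det J = -578.250).
Solving J·Δ = −F gives Δ = (0.833, -2.046).
Then the next iterate is (s, t)₁ = (3.333, 0.454).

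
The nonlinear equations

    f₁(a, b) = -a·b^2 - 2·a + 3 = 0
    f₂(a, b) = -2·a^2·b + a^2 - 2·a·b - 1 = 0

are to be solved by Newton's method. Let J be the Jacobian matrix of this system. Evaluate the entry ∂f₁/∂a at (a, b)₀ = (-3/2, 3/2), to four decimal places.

∂f₁/∂a = -b^2 - 2.
At (-3/2, 3/2) this is -4.2500.

-4.2500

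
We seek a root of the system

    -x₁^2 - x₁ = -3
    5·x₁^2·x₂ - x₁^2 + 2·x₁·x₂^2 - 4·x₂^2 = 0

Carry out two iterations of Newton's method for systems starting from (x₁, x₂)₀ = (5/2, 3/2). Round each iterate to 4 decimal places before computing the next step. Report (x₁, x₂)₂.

(1.3168, 0.5629)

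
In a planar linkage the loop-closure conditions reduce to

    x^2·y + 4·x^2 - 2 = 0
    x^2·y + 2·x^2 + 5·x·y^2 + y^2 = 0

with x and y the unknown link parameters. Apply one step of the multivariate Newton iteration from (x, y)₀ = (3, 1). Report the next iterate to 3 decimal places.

(1.655, 0.706)

At (3, 1): F = (43.000, 43.000).
Jacobian J = [[2·x·y + 8·x, x^2], [2·x·y + 4·x + 5·y^2, x^2 + 10·x·y + 2·y]].
At the point, J = [[30.000, 9.000], [23.000, 41.000]] (det J = 1023.000).
Solving J·Δ = −F gives Δ = (-1.345, -0.294).
Then the next iterate is (x, y)₁ = (1.655, 0.706).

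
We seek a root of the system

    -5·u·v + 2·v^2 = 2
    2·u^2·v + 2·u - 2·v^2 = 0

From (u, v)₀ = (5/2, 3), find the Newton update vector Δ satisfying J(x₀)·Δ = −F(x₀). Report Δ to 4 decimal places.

At (5/2, 3): F = (-21.5000, 24.5000).
Jacobian J = [[-5·v, -5·u + 4·v], [4·u·v + 2, 2·u^2 - 4·v]].
At the point, J = [[-15.0000, -0.5000], [32.0000, 0.5000]] (det J = 8.5000).
Solving J·Δ = −F gives Δ = (-0.1765, -37.7059).

(-0.1765, -37.7059)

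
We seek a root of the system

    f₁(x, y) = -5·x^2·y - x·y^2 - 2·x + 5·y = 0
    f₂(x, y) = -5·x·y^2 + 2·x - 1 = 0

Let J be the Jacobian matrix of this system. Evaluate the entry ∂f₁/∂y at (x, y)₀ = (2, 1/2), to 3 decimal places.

∂f₁/∂y = -5·x^2 - 2·x·y + 5.
At (2, 1/2) this is -17.000.

-17.000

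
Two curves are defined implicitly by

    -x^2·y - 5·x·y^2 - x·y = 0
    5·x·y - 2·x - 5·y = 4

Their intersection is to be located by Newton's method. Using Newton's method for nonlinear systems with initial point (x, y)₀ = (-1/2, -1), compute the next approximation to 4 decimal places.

(-1.5588, 0.5882)

At (-1/2, -1): F = (2.2500, 4.5000).
Jacobian J = [[-2·x·y - 5·y^2 - y, -x^2 - 10·x·y - x], [5·y - 2, 5·x - 5]].
At the point, J = [[-5.0000, -4.7500], [-7.0000, -7.5000]] (det J = 4.2500).
Solving J·Δ = −F gives Δ = (-1.0588, 1.5882).
Then the next iterate is (x, y)₁ = (-1.5588, 0.5882).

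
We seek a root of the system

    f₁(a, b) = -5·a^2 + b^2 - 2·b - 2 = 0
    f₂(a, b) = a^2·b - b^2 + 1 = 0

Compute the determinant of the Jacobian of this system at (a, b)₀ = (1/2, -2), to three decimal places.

-33.250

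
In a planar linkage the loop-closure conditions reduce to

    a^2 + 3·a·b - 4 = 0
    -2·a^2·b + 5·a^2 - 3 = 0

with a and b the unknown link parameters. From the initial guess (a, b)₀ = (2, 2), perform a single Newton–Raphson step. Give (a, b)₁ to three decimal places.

At (2, 2): F = (12.000, 1.000).
Jacobian J = [[2·a + 3·b, 3·a], [-4·a·b + 10·a, -2·a^2]].
At the point, J = [[10.000, 6.000], [4.000, -8.000]] (det J = -104.000).
Solving J·Δ = −F gives Δ = (-0.981, -0.365).
Then the next iterate is (a, b)₁ = (1.019, 1.635).

(1.019, 1.635)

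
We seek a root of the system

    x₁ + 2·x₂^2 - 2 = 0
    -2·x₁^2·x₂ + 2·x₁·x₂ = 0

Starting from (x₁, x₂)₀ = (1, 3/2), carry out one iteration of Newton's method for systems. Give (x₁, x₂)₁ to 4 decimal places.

(1.0000, 0.9167)

At (1, 3/2): F = (3.5000, 0.0000).
Jacobian J = [[1, 4·x₂], [-4·x₁·x₂ + 2·x₂, -2·x₁^2 + 2·x₁]].
At the point, J = [[1.0000, 6.0000], [-3.0000, 0.0000]] (det J = 18.0000).
Solving J·Δ = −F gives Δ = (0.0000, -0.5833).
Then the next iterate is (x₁, x₂)₁ = (1.0000, 0.9167).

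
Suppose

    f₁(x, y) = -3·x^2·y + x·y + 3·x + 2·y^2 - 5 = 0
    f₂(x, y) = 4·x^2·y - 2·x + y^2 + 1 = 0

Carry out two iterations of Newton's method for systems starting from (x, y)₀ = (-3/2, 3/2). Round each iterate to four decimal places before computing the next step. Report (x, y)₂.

At (-3/2, 3/2): F = (-17.3750, 19.7500).
Jacobian J = [[-6·x·y + y + 3, -3·x^2 + x + 4·y], [8·x·y - 2, 4·x^2 + 2·y]].
At the point, J = [[18.0000, -2.2500], [-20.0000, 12.0000]] (det J = 171.0000).
Solving J·Δ = −F gives Δ = (0.9594, -0.0468).
Then the next iterate is (x, y)₁ = (-0.5406, 1.4532).
Round to (-0.5406, 1.4532) and repeat: F = (-4.457905, 5.891772), J = [[9.166800, 4.395455], [-8.284799, 4.075393]].
Δ = (0.5973, -0.2315), so (x, y)₂ = (0.0567, 1.2217).

(0.0567, 1.2217)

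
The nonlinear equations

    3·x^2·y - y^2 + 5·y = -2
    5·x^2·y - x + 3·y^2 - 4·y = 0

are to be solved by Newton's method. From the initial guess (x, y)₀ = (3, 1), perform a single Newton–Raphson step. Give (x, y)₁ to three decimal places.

(16.375, -8.125)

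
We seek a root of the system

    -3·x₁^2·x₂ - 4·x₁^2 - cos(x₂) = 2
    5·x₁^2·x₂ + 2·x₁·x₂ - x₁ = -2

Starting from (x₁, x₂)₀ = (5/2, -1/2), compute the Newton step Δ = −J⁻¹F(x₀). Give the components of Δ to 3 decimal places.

(-1.406, -0.048)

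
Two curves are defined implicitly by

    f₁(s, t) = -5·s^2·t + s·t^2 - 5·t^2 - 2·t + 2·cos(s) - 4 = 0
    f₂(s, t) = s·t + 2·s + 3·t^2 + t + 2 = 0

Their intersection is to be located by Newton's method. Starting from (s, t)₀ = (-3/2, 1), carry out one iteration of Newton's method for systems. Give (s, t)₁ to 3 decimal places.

At (-3/2, 1): F = (-23.60853, 1.500).
Jacobian J = [[-10·s·t + t^2 - 2·sin(s), -5·s^2 + 2·s·t - 10·t - 2], [t + 2, s + 6·t + 1]].
At the point, J = [[17.99499, -26.250], [3.000, 5.500]] (det J = 177.72244).
Solving J·Δ = −F gives Δ = (0.509, -0.550).
Then the next iterate is (s, t)₁ = (-0.991, 0.450).

(-0.991, 0.450)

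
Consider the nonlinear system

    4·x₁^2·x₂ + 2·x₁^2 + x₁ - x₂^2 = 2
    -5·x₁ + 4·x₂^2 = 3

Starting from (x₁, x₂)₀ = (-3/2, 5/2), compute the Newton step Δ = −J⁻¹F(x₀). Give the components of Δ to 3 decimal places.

At (-3/2, 5/2): F = (17.250, 29.500).
Jacobian J = [[8·x₁·x₂ + 4·x₁ + 1, 4·x₁^2 - 2·x₂], [-5, 8·x₂]].
At the point, J = [[-35.000, 4.000], [-5.000, 20.000]] (det J = -680.000).
Solving J·Δ = −F gives Δ = (0.334, -1.392).

(0.334, -1.392)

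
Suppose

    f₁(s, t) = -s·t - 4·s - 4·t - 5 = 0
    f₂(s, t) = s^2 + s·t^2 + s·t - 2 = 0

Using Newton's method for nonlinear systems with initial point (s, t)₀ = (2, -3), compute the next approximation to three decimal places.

(1.514, -2.086)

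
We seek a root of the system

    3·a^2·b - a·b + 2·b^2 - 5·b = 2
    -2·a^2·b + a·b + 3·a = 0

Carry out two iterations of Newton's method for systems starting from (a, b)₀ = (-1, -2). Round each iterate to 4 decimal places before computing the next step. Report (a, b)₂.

(-1.0839, -0.9324)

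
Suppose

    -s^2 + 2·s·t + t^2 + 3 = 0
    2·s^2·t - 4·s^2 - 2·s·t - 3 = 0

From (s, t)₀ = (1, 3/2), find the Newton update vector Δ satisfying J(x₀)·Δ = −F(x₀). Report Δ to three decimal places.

(-1.400, -1.170)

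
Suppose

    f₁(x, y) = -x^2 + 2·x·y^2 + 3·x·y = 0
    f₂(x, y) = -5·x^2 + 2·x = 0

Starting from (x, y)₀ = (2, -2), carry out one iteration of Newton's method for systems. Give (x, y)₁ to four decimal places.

(1.1111, -1.8222)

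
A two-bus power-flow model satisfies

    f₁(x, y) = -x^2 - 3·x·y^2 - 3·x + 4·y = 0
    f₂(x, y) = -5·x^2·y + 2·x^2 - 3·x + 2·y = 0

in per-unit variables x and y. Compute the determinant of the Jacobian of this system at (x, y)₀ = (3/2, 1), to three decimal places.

23.250

J = [[-2·x - 3·y^2 - 3, -6·x·y + 4], [-10·x·y + 4·x - 3, -5·x^2 + 2]].
At the point, J = [[-9.000, -5.000], [-12.000, -9.250]].
det J = 23.250.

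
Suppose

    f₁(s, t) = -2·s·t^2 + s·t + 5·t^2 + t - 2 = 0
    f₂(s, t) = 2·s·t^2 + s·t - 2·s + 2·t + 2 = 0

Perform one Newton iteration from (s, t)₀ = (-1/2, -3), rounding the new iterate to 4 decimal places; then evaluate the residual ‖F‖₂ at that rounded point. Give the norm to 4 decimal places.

At (-1/2, -3): F = (50.5000, -10.5000).
Jacobian J = [[-2·t^2 + t, -4·s·t + s + 10·t + 1], [2·t^2 + t - 2, 4·s·t + s + 2]].
At the point, J = [[-21.0000, -35.5000], [13.0000, 7.5000]] (det J = 304.0000).
Solving J·Δ = −F gives Δ = (-0.0197, 1.4342).
Then the next iterate is (s, t)₁ = (-0.5197, -1.5658).
Re-evaluating at (-0.5197, -1.5658): F = (12.054922, -1.826782), so ‖F‖₂ = 12.1926.

12.1926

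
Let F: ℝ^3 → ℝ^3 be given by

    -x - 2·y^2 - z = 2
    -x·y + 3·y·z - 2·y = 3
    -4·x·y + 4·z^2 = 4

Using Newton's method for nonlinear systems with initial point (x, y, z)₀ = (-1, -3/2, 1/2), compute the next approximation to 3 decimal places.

At (-1, -3/2, 1/2): F = (-6.000, -3.750, -9.000).
Jacobian J = [[-1, -4·y, -1], [-y, -x + 3·z - 2, 3·y], [-4·y, -4·x, 8·z]].
At the point, J = [[-1.000, 6.000, -1.000], [1.500, 0.500, -4.500], [6.000, 4.000, 4.000]] (det J = -221.000).
Solving J·Δ = −F gives Δ = (1.011, 1.106, -0.373).
Then the next iterate is (x, y, z)₁ = (0.011, -0.394, 0.127).

(0.011, -0.394, 0.127)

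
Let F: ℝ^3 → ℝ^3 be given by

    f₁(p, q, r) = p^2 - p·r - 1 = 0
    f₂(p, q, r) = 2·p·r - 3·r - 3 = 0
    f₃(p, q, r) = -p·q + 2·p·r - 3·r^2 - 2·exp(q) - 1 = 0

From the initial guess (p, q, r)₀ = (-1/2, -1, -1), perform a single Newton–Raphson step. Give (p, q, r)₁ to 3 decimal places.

At (-1/2, -1, -1): F = (-1.250, 1.000, -4.23576).
Jacobian J = [[2·p - r, 0, -p], [2·r, 0, 2·p - 3], [-q + 2·r, -p - 2·exp(q), 2·p - 6·r]].
At the point, J = [[0.000, 0.000, 0.500], [-2.000, 0.000, -4.000], [-1.000, -0.23576, 5.000]] (det J = 0.23576).
Solving J·Δ = −F gives Δ = (-4.500, 54.141, 2.500).
Then the next iterate is (p, q, r)₁ = (-5.000, 53.141, 1.500).

(-5.000, 53.141, 1.500)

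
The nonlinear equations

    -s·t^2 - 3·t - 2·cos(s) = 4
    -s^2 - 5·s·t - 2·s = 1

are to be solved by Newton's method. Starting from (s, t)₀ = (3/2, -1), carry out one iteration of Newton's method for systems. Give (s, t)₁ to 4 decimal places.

At (3/2, -1): F = (-2.641474, 1.2500).
Jacobian J = [[-t^2 + 2·sin(s), -2·s·t - 3], [-2·s - 5·t - 2, -5·s]].
At the point, J = [[0.994990, 0.0000], [0.0000, -7.5000]] (det J = -7.462425).
Solving J·Δ = −F gives Δ = (2.6548, 0.1667).
Then the next iterate is (s, t)₁ = (4.1548, -0.8333).

(4.1548, -0.8333)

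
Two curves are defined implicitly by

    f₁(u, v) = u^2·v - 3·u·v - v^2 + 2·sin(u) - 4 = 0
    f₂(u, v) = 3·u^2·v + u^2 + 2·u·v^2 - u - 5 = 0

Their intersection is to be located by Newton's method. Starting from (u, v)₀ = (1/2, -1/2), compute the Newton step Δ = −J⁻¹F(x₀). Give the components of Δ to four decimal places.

(-0.7214, -18.6145)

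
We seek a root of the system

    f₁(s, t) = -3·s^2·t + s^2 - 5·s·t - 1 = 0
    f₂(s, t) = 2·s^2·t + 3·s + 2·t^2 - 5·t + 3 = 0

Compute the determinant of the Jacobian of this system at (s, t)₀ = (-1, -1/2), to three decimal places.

J = [[-6·s·t + 2·s - 5·t, -3·s^2 - 5·s], [4·s·t + 3, 2·s^2 + 4·t - 5]].
At the point, J = [[-2.500, 2.000], [5.000, -5.000]].
det J = 2.500.

2.500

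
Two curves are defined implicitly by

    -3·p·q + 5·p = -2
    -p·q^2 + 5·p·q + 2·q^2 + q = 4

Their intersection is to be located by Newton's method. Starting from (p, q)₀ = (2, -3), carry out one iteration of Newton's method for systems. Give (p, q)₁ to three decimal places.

(-8.800, -23.200)

At (2, -3): F = (30.000, -37.000).
Jacobian J = [[-3·q + 5, -3·p], [-q^2 + 5·q, -2·p·q + 5·p + 4·q + 1]].
At the point, J = [[14.000, -6.000], [-24.000, 11.000]] (det J = 10.000).
Solving J·Δ = −F gives Δ = (-10.800, -20.200).
Then the next iterate is (p, q)₁ = (-8.800, -23.200).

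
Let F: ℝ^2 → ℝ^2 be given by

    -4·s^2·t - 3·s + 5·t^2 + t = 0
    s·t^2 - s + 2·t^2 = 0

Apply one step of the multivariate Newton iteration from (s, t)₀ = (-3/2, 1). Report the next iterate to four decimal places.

(-1.2222, -1.0000)

At (-3/2, 1): F = (1.5000, 2.0000).
Jacobian J = [[-8·s·t - 3, -4·s^2 + 10·t + 1], [t^2 - 1, 2·s·t + 4·t]].
At the point, J = [[9.0000, 2.0000], [0.0000, 1.0000]] (det J = 9.0000).
Solving J·Δ = −F gives Δ = (0.2778, -2.0000).
Then the next iterate is (s, t)₁ = (-1.2222, -1.0000).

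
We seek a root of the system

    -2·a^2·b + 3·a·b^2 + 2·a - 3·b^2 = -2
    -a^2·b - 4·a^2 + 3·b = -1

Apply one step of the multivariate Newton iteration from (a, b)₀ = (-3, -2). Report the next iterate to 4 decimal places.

(-0.3800, -0.5933)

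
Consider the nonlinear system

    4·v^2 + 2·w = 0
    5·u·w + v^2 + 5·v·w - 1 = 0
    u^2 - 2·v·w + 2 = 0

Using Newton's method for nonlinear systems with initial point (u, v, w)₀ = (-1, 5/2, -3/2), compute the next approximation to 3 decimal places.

(-0.302, 1.290, -0.405)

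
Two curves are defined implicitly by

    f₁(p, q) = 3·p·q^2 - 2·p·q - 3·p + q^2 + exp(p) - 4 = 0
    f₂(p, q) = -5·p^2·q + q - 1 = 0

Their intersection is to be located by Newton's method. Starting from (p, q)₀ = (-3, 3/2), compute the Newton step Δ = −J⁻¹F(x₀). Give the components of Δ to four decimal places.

At (-3, 3/2): F = (-3.950213, -67.0000).
Jacobian J = [[3·q^2 - 2·q + exp(p) - 3, 6·p·q - 2·p + 2·q], [-10·p·q, -5·p^2 + 1]].
At the point, J = [[0.799787, -18.0000], [45.0000, -44.0000]] (det J = 774.809369).
Solving J·Δ = −F gives Δ = (1.3322, -0.1603).

(1.3322, -0.1603)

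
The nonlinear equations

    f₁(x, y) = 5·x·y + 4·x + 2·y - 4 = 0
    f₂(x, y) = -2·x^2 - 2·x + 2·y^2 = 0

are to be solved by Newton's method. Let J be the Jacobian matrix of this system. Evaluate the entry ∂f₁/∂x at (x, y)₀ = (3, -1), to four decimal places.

-1.0000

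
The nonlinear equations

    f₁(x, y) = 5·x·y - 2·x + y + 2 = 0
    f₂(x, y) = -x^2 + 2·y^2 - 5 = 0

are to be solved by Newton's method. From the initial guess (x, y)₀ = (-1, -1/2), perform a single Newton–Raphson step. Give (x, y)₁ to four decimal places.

(1.0000, -1.2500)

At (-1, -1/2): F = (6.0000, -5.5000).
Jacobian J = [[5·y - 2, 5·x + 1], [-2·x, 4·y]].
At the point, J = [[-4.5000, -4.0000], [2.0000, -2.0000]] (det J = 17.0000).
Solving J·Δ = −F gives Δ = (2.0000, -0.7500).
Then the next iterate is (x, y)₁ = (1.0000, -1.2500).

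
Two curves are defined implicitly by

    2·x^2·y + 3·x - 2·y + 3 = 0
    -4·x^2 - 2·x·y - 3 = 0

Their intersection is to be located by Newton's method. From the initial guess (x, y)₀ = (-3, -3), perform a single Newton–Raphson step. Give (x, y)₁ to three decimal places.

(-0.610, -5.451)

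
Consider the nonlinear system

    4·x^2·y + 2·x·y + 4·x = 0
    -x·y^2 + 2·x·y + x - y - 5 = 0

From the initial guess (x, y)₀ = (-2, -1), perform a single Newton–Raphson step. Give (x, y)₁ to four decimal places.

(-0.6957, -1.2899)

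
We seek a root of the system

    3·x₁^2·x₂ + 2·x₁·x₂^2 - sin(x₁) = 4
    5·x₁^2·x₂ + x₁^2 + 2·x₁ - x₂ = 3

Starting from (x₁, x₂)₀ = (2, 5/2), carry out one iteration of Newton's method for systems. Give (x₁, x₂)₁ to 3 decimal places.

(1.254, 1.935)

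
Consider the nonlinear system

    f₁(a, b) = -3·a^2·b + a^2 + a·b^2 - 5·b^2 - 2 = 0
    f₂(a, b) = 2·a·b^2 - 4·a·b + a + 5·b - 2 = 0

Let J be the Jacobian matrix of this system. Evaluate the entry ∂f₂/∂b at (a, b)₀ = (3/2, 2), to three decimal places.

∂f₂/∂b = 4·a·b - 4·a + 5.
At (3/2, 2) this is 11.000.

11.000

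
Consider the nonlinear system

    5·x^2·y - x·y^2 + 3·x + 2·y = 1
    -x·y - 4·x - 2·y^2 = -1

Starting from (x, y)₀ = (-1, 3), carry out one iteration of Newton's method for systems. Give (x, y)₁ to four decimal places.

(-0.6797, 1.8871)

At (-1, 3): F = (26.0000, -10.0000).
Jacobian J = [[10·x·y - y^2 + 3, 5·x^2 - 2·x·y + 2], [-y - 4, -x - 4·y]].
At the point, J = [[-36.0000, 13.0000], [-7.0000, -11.0000]] (det J = 487.0000).
Solving J·Δ = −F gives Δ = (0.3203, -1.1129).
Then the next iterate is (x, y)₁ = (-0.6797, 1.8871).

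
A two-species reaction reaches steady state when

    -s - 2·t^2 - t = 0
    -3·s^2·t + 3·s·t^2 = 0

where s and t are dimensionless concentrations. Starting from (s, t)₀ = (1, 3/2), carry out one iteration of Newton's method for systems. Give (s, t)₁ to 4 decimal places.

At (1, 3/2): F = (-7.0000, 2.2500).
Jacobian J = [[-1, -4·t - 1], [-6·s·t + 3·t^2, -3·s^2 + 6·s·t]].
At the point, J = [[-1.0000, -7.0000], [-2.2500, 6.0000]] (det J = -21.7500).
Solving J·Δ = −F gives Δ = (-1.2069, -0.8276).
Then the next iterate is (s, t)₁ = (-0.2069, 0.6724).

(-0.2069, 0.6724)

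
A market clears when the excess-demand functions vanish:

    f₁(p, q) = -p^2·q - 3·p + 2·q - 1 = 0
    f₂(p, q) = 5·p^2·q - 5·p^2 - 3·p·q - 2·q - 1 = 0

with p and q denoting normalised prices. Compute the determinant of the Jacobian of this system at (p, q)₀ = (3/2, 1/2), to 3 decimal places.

J = [[-2·p·q - 3, -p^2 + 2], [10·p·q - 10·p - 3·q, 5·p^2 - 3·p - 2]].
At the point, J = [[-4.500, -0.250], [-9.000, 4.750]].
det J = -23.625.

-23.625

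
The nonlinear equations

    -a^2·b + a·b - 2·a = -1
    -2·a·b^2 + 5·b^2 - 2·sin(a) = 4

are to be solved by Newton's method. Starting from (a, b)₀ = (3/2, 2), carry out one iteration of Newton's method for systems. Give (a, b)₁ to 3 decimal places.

(1.010, 1.251)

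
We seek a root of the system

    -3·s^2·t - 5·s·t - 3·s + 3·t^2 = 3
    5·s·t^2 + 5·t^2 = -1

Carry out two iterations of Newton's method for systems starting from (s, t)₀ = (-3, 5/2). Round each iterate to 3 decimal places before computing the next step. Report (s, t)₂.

(-2.638, 0.797)

At (-3, 5/2): F = (-5.250, -61.500).
Jacobian J = [[-6·s·t - 5·t - 3, -3·s^2 - 5·s + 6·t], [5·t^2, 10·s·t + 10·t]].
At the point, J = [[29.500, 3.000], [31.250, -50.000]] (det J = -1568.750).
Solving J·Δ = −F gives Δ = (0.285, -1.052).
Then the next iterate is (s, t)₁ = (-2.715, 1.448).
Round to (-2.715, 1.448) and repeat: F = (-0.92889, -16.97924), J = [[13.34792, 0.14933], [10.48352, -24.83320]].
Δ = (0.077, -0.651), so (s, t)₂ = (-2.638, 0.797).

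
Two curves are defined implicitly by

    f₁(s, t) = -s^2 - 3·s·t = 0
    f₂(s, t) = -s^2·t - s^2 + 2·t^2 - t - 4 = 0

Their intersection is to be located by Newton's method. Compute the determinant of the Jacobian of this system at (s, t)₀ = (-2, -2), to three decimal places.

-106.000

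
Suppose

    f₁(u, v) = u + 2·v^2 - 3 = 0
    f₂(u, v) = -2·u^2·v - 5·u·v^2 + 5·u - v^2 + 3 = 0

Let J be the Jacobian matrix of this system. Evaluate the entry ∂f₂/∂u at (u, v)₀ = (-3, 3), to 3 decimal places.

∂f₂/∂u = -4·u·v - 5·v^2 + 5.
At (-3, 3) this is -4.000.

-4.000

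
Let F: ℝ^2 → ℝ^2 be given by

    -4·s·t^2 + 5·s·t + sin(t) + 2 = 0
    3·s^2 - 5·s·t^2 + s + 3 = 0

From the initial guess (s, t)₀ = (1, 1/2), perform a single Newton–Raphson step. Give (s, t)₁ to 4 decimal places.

At (1, 1/2): F = (3.979426, 5.7500).
Jacobian J = [[-4·t^2 + 5·t, -8·s·t + 5·s + cos(t)], [6·s - 5·t^2 + 1, -10·s·t]].
At the point, J = [[1.5000, 1.877583], [5.7500, -5.0000]] (det J = -18.296100).
Solving J·Δ = −F gives Δ = (-1.6776, -0.7792).
Then the next iterate is (s, t)₁ = (-0.6776, -0.2792).

(-0.6776, -0.2792)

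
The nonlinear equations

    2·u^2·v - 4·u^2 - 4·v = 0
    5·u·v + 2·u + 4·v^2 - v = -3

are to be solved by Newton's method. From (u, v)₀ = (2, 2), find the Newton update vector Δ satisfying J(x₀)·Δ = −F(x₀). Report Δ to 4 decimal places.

At (2, 2): F = (-8.0000, 41.0000).
Jacobian J = [[4·u·v - 8·u, 2·u^2 - 4], [5·v + 2, 5·u + 8·v - 1]].
At the point, J = [[0.0000, 4.0000], [12.0000, 25.0000]] (det J = -48.0000).
Solving J·Δ = −F gives Δ = (-7.5833, 2.0000).

(-7.5833, 2.0000)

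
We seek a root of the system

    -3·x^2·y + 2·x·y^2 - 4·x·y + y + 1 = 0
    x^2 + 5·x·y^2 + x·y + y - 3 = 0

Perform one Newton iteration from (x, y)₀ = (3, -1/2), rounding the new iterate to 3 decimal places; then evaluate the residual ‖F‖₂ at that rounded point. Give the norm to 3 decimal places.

At (3, -1/2): F = (21.500, 7.750).
Jacobian J = [[-6·x·y + 2·y^2 - 4·y, -3·x^2 + 4·x·y - 4·x + 1], [2·x + 5·y^2 + y, 10·x·y + x + 1]].
At the point, J = [[11.500, -44.000], [6.750, -11.000]] (det J = 170.500).
Solving J·Δ = −F gives Δ = (-0.613, 0.328).
Then the next iterate is (x, y)₁ = (2.387, -0.172).
Re-evaluating at (2.387, -0.172): F = (5.55154, 2.46829), so ‖F‖₂ = 6.076.

6.076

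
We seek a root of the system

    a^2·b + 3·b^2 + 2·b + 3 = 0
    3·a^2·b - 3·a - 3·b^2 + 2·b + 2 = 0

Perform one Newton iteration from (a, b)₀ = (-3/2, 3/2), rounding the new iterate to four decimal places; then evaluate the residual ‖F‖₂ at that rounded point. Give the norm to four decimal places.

7.3744

At (-3/2, 3/2): F = (16.1250, 12.8750).
Jacobian J = [[2·a·b, a^2 + 6·b + 2], [6·a·b - 3, 3·a^2 - 6·b + 2]].
At the point, J = [[-4.5000, 13.2500], [-16.5000, -0.2500]] (det J = 219.7500).
Solving J·Δ = −F gives Δ = (0.7947, -0.9471).
Then the next iterate is (a, b)₁ = (-0.7053, 0.5529).
Re-evaluating at (-0.7053, 0.5529): F = (5.297934, 5.129722), so ‖F‖₂ = 7.3744.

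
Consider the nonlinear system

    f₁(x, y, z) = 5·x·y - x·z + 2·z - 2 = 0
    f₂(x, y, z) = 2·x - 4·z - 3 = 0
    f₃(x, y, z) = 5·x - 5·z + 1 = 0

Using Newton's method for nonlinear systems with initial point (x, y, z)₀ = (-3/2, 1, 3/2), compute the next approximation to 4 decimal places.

(-1.9000, -1.2467, -1.7000)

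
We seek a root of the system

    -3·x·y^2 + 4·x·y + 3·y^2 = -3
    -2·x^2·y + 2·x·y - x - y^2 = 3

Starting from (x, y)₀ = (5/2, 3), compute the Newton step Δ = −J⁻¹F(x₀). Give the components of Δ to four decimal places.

(-2.3719, 1.6517)

At (5/2, 3): F = (-7.5000, -37.0000).
Jacobian J = [[-3·y^2 + 4·y, -6·x·y + 4·x + 6·y], [-4·x·y + 2·y - 1, -2·x^2 + 2·x - 2·y]].
At the point, J = [[-15.0000, -17.0000], [-25.0000, -13.5000]] (det J = -222.5000).
Solving J·Δ = −F gives Δ = (-2.3719, 1.6517).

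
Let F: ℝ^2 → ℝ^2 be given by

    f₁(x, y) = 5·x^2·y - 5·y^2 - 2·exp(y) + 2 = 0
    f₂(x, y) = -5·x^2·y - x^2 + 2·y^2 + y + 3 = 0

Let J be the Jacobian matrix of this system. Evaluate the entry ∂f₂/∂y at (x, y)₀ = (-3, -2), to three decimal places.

∂f₂/∂y = -5·x^2 + 4·y + 1.
At (-3, -2) this is -52.000.

-52.000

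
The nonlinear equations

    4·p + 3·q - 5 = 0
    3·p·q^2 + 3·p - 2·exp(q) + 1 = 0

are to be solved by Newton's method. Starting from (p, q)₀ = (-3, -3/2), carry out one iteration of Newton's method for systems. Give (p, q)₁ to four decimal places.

At (-3, -3/2): F = (-21.5000, -28.696260).
Jacobian J = [[4, 3], [3·q^2 + 3, 6·p·q - 2·exp(q)]].
At the point, J = [[4.0000, 3.0000], [9.7500, 26.553740]] (det J = 76.964959).
Solving J·Δ = −F gives Δ = (6.2992, -1.2322).
Then the next iterate is (p, q)₁ = (3.2992, -2.7322).

(3.2992, -2.7322)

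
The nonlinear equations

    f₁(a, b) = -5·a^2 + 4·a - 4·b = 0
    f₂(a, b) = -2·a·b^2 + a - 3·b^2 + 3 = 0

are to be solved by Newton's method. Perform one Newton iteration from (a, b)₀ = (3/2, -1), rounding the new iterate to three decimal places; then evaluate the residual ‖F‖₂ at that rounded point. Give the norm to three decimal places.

At (3/2, -1): F = (-1.250, -1.500).
Jacobian J = [[-10·a + 4, -4], [-2·b^2 + 1, -4·a·b - 6·b]].
At the point, J = [[-11.000, -4.000], [-1.000, 12.000]] (det J = -136.000).
Solving J·Δ = −F gives Δ = (-0.154, 0.112).
Then the next iterate is (a, b)₁ = (1.346, -0.888).
Re-evaluating at (1.346, -0.888): F = (-0.12258, -0.14239), so ‖F‖₂ = 0.188.

0.188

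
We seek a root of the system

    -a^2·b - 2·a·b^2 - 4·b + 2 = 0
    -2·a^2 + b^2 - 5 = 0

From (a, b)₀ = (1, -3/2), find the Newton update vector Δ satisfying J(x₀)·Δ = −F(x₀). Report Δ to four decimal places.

(1.2059, -3.1912)

At (1, -3/2): F = (5.0000, -4.7500).
Jacobian J = [[-2·a·b - 2·b^2, -a^2 - 4·a·b - 4], [-4·a, 2·b]].
At the point, J = [[-1.5000, 1.0000], [-4.0000, -3.0000]] (det J = 8.5000).
Solving J·Δ = −F gives Δ = (1.2059, -3.1912).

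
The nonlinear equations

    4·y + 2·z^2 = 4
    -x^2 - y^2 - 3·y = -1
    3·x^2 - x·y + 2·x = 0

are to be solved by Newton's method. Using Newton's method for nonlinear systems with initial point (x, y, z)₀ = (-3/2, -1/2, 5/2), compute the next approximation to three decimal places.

(-0.794, 0.559, 1.426)

At (-3/2, -1/2, 5/2): F = (6.500, 0.000, 3.000).
Jacobian J = [[0, 4, 4·z], [-2·x, -2·y - 3, 0], [6·x - y + 2, -x, 0]].
At the point, J = [[0.000, 4.000, 10.000], [3.000, -2.000, 0.000], [-6.500, 1.500, 0.000]] (det J = -85.000).
Solving J·Δ = −F gives Δ = (0.706, 1.059, -1.074).
Then the next iterate is (x, y, z)₁ = (-0.794, 0.559, 1.426).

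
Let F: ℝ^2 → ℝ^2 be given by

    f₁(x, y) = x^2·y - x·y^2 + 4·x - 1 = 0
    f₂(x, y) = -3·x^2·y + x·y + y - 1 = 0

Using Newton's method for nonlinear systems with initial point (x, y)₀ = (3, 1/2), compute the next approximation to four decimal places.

(0.4652, 0.8933)

At (3, 1/2): F = (14.7500, -12.5000).
Jacobian J = [[2·x·y - y^2 + 4, x^2 - 2·x·y], [-6·x·y + y, -3·x^2 + x + 1]].
At the point, J = [[6.7500, 6.0000], [-8.5000, -23.0000]] (det J = -104.2500).
Solving J·Δ = −F gives Δ = (-2.5348, 0.3933).
Then the next iterate is (x, y)₁ = (0.4652, 0.8933).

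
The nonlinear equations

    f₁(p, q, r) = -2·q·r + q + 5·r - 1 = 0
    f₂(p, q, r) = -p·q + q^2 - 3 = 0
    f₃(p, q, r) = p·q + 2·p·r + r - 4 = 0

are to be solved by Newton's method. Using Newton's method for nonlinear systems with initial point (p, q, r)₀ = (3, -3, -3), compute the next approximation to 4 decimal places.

At (3, -3, -3): F = (-37.0000, 15.0000, -34.0000).
Jacobian J = [[0, -2·r + 1, -2·q + 5], [-q, -p + 2·q, 0], [q + 2·r, p, 2·p + 1]].
At the point, J = [[0.0000, 7.0000, 11.0000], [3.0000, -9.0000, 0.0000], [-9.0000, 3.0000, 7.0000]] (det J = -939.0000).
Solving J·Δ = −F gives Δ = (-1.3578, 1.2141, 2.5911).
Then the next iterate is (p, q, r)₁ = (1.6422, -1.7859, -0.4089).

(1.6422, -1.7859, -0.4089)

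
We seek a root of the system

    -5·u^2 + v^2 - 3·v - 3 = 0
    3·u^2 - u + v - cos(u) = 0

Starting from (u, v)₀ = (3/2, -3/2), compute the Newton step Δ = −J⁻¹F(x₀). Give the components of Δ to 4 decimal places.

At (3/2, -3/2): F = (-7.5000, 3.679263).
Jacobian J = [[-10·u, 2·v - 3], [6·u + sin(u) - 1, 1]].
At the point, J = [[-15.0000, -6.0000], [8.997495, 1.0000]] (det J = 38.984970).
Solving J·Δ = −F gives Δ = (-0.3739, -0.3153).

(-0.3739, -0.3153)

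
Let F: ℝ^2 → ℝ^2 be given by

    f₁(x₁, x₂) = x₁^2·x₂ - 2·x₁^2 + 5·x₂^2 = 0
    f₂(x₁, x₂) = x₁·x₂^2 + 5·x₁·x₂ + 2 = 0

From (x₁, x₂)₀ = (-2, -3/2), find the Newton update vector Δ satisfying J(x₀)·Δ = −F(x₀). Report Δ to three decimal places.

At (-2, -3/2): F = (-2.750, 12.500).
Jacobian J = [[2·x₁·x₂ - 4·x₁, x₁^2 + 10·x₂], [x₂^2 + 5·x₂, 2·x₁·x₂ + 5·x₁]].
At the point, J = [[14.000, -11.000], [-5.250, -4.000]] (det J = -113.750).
Solving J·Δ = −F gives Δ = (1.305, 1.412).

(1.305, 1.412)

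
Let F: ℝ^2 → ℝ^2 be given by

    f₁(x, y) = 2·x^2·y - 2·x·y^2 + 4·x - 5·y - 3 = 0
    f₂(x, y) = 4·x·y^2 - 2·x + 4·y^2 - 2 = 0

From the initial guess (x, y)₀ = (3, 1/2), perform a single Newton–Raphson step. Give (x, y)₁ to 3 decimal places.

(1.415, 0.651)

At (3, 1/2): F = (14.000, -4.000).
Jacobian J = [[4·x·y - 2·y^2 + 4, 2·x^2 - 4·x·y - 5], [4·y^2 - 2, 8·x·y + 8·y]].
At the point, J = [[9.500, 7.000], [-1.000, 16.000]] (det J = 159.000).
Solving J·Δ = −F gives Δ = (-1.585, 0.151).
Then the next iterate is (x, y)₁ = (1.415, 0.651).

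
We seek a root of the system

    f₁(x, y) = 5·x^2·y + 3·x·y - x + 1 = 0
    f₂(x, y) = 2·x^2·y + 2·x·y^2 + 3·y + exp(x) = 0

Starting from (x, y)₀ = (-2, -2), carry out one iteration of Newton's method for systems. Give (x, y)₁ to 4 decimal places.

(-1.7380, -0.8318)

At (-2, -2): F = (-25.0000, -37.864665).
Jacobian J = [[10·x·y + 3·y - 1, 5·x^2 + 3·x], [4·x·y + 2·y^2 + exp(x), 2·x^2 + 4·x·y + 3]].
At the point, J = [[33.0000, 14.0000], [24.135335, 27.0000]] (det J = 553.105306).
Solving J·Δ = −F gives Δ = (0.2620, 1.1682).
Then the next iterate is (x, y)₁ = (-1.7380, -0.8318).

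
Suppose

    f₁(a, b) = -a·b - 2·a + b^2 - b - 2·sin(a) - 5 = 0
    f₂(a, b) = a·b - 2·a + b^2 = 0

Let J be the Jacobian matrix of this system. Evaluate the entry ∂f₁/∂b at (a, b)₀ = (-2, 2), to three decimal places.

5.000

∂f₁/∂b = -a + 2·b - 1.
At (-2, 2) this is 5.000.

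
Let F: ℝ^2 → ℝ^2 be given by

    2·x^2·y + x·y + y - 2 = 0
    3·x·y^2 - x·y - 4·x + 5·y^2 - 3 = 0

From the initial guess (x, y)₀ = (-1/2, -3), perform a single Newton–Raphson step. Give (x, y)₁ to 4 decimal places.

(0.3400, -0.5200)

At (-1/2, -3): F = (-5.0000, 29.0000).
Jacobian J = [[4·x·y + y, 2·x^2 + x + 1], [3·y^2 - y - 4, 6·x·y - x + 10·y]].
At the point, J = [[3.0000, 1.0000], [26.0000, -20.5000]] (det J = -87.5000).
Solving J·Δ = −F gives Δ = (0.8400, 2.4800).
Then the next iterate is (x, y)₁ = (0.3400, -0.5200).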